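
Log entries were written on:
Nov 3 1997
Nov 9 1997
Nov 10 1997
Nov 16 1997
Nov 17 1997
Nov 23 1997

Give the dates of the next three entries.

Nov 24 1997, Nov 30 1997, Dec 1 1997

Every event lands on a Monday or Sunday (gaps cycle 6, 1, 6, 1, 6).
So the schedule is: every Monday and Sunday.
The following Monday is Nov 24 1997.
Next Sunday: Nov 30 1997.
The following Monday is Dec 1 1997.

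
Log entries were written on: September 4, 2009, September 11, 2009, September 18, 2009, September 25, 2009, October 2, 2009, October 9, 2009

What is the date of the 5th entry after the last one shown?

Every event comes 7 days after the last (7, 7, 7, 7, 7).
October 9, 2009 + 7 days = October 16, 2009.
October 16, 2009 + 7 days = October 23, 2009.
October 23, 2009 + 7 days = October 30, 2009.
October 30, 2009 + 7 days = November 6, 2009.
November 6, 2009 + 7 days = November 13, 2009.

November 13, 2009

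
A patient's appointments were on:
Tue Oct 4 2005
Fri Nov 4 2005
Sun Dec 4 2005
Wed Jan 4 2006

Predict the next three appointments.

Sat Feb 4 2006, Sat Mar 4 2006, Tue Apr 4 2006

Each date is the 4th; the gaps (31, 30, 31) track the month lengths.
The rule is the 4th of each month.
Next: February 2006 → Sat Feb 4 2006.
Next: March 2006 → Sat Mar 4 2006.
Next: April 2006 → Tue Apr 4 2006.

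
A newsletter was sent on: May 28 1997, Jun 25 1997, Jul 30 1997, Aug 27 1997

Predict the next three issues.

Sep 24 1997, Oct 29 1997, Nov 26 1997

These are Wednesdays with 28, 35, 28-day gaps.
Each is the final Wednesday of its month — Jul 30 1997 is past the 28th, so '4th Wednesday' doesn't fit.
Last Wednesday of September 1997: Sep 24 1997.
Last Wednesday of October 1997: Oct 29 1997.
November 1997 ends with Wednesday Nov 26 1997.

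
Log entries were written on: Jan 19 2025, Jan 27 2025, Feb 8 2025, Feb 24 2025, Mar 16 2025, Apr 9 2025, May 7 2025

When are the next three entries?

Jun 8 2025, Jul 14 2025, Aug 23 2025

The spacing grows by 4 each time: 8, 12, 16, 20, 24, 28 days.
Next gap: 32 days. May 7 2025 + 32 days = Jun 8 2025.
Next gap: 36 days. Jun 8 2025 + 36 days = Jul 14 2025.
Next gap: 40 days. Jul 14 2025 + 40 days = Aug 23 2025.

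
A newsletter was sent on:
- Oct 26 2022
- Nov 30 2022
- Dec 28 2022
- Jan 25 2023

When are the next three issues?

Every date is a Wednesday; gaps 35, 28, 28 days.
Each is the last Wednesday of its month (at least one falls on the 29th or later, ruling out '4th Wednesday').
Last Wednesday of February 2023: Feb 22 2023.
Last Wednesday of March 2023: Mar 29 2023.
Last Wednesday of April 2023: Apr 26 2023.

Feb 22 2023, Mar 29 2023, Apr 26 2023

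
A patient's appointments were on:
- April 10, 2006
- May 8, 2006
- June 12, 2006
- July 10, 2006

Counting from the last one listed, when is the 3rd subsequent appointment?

Gaps: 28, 35, 28 days — a mix of 28 and 35. Every date is a Monday.
Each is the 2nd Monday of its month.
2nd Monday of August 2006: August 14, 2006.
2nd Monday of September 2006: September 11, 2006.
2nd Monday of October 2006: October 9, 2006.

October 9, 2006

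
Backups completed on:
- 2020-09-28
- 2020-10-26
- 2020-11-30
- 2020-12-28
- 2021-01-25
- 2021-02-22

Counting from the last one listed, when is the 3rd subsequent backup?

2021-05-31

Every date is a Monday; gaps 28, 35, 28, 28, 28 days.
Each is the last Monday of its month (at least one falls on the 29th or later, ruling out '4th Monday').
March 2021 ends with Monday 2021-03-29.
Last Monday of April 2021: 2021-04-26.
May 2021 ends with Monday 2021-05-31.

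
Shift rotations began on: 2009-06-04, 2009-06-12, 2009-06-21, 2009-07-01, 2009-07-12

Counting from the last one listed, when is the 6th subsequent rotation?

The spacing grows by 1 each time: 8, 9, 10, 11 days.
Next gap: 12 days. 2009-07-12 + 12 days = 2009-07-24.
Next gap: 13 days. 2009-07-24 + 13 days = 2009-08-06.
Next gap: 14 days. 2009-08-06 + 14 days = 2009-08-20.
Next gap: 15 days. 2009-08-20 + 15 days = 2009-09-04.
Next gap: 16 days. 2009-09-04 + 16 days = 2009-09-20.
Next gap: 17 days. 2009-09-20 + 17 days = 2009-10-07.

2009-10-07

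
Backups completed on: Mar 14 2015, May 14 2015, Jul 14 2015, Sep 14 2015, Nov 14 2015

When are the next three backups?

The day-of-month is always 14 (61, 61, 62, 61 days between events).
So this recurs on the 14th of every 2 months.
Next: January 2016 → Jan 14 2016.
March 2016: Mar 14 2016.
Next: May 2016 → May 14 2016.

Jan 14 2016, Mar 14 2016, May 14 2016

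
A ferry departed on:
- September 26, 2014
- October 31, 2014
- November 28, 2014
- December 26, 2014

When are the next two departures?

January 30, 2015; February 27, 2015

These are Fridays with 35, 28, 28-day gaps.
Each is the final Friday of its month — October 31, 2014 is past the 28th, so '4th Friday' doesn't fit.
January 2015 ends with Friday January 30, 2015.
Last Friday of February 2015: February 27, 2015.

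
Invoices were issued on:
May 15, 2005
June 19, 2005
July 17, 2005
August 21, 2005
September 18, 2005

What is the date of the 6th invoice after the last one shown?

March 19, 2006

Gaps: 35, 28, 35, 28 days — a mix of 28 and 35. Every date is a Sunday.
Each is the 3rd Sunday of its month.
3rd Sunday of October 2005: October 16, 2005.
3rd Sunday of November 2005: November 20, 2005.
December 2005 — 3rd Sunday is December 18, 2005.
January 2006 — 3rd Sunday is January 15, 2006.
February 2006 — 3rd Sunday is February 19, 2006.
3rd Sunday of March 2006: March 19, 2006.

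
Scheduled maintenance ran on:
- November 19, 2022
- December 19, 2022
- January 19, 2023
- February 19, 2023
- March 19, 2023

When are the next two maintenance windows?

Each date is the 19th; the gaps (30, 31, 31, 28) track the month lengths.
The rule is the 19th of each month.
April 2023: April 19, 2023.
May 2023: May 19, 2023.

April 19, 2023; May 19, 2023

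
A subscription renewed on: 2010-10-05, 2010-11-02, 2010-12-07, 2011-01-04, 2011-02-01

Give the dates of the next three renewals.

These are Tuesdays at 28- or 35-day spacing (28, 35, 28, 28).
The pattern: 1st Tuesday of the month.
March 2011 — 1st Tuesday is 2011-03-01.
April 2011 — 1st Tuesday is 2011-04-05.
May 2011 — 1st Tuesday is 2011-05-03.

2011-03-01, 2011-04-05, 2011-05-03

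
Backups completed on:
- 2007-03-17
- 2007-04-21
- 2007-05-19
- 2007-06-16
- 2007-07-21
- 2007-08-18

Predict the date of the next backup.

2007-09-15

These are Saturdays at 28- or 35-day spacing (35, 28, 28, 35, 28).
The pattern: 3rd Saturday of the month.
3rd Saturday of September 2007: 2007-09-15.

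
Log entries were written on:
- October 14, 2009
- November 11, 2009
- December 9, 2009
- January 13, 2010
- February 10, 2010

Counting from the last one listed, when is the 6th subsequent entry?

August 11, 2010

These are Wednesdays at 28- or 35-day spacing (28, 28, 35, 28).
The pattern: 2nd Wednesday of the month.
2nd Wednesday of March 2010: March 10, 2010.
April 2010 — 2nd Wednesday is April 14, 2010.
May 2010 — 2nd Wednesday is May 12, 2010.
June 2010 — 2nd Wednesday is June 9, 2010.
2nd Wednesday of July 2010: July 14, 2010.
2nd Wednesday of August 2010: August 11, 2010.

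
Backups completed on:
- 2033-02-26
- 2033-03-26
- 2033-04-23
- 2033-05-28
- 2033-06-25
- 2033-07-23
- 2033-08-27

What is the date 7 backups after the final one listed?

All dates are Saturdays, 28, 28, 35, 28, 28, 35 days apart.
Specifically, the 4th Saturday of each month.
September 2033 — 4th Saturday is 2033-09-24.
4th Saturday of October 2033: 2033-10-22.
November 2033 — 4th Saturday is 2033-11-26.
4th Saturday of December 2033: 2033-12-24.
4th Saturday of January 2034: 2034-01-28.
February 2034 — 4th Saturday is 2034-02-25.
4th Saturday of March 2034: 2034-03-25.

2034-03-25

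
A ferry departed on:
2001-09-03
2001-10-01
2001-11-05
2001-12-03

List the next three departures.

These are Mondays at 28- or 35-day spacing (28, 35, 28).
The pattern: 1st Monday of the month.
January 2002 — 1st Monday is 2002-01-07.
1st Monday of February 2002: 2002-02-04.
1st Monday of March 2002: 2002-03-04.

2002-01-07, 2002-02-04, 2002-03-04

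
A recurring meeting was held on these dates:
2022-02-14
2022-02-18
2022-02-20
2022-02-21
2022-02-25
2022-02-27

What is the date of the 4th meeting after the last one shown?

2022-03-07

The gap pattern 4, 2, 1, 4, 2 repeats every 3 events.
These are the Mondays, Fridays and Sundays of each week.
Next Monday: 2022-02-28.
Next Friday: 2022-03-04.
Next Sunday: 2022-03-06.
Next Monday: 2022-03-07.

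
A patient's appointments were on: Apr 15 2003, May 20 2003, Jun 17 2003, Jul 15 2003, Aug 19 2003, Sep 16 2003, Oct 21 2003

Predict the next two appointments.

Gaps: 35, 28, 28, 35, 28, 35 days — a mix of 28 and 35. Every date is a Tuesday.
Each is the 3rd Tuesday of its month.
November 2003 — 3rd Tuesday is Nov 18 2003.
3rd Tuesday of December 2003: Dec 16 2003.

Nov 18 2003, Dec 16 2003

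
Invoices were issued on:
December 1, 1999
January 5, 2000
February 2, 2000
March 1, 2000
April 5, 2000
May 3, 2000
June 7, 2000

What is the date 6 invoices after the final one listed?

December 6, 2000

Gaps: 35, 28, 28, 35, 28, 35 days — a mix of 28 and 35. Every date is a Wednesday.
Each is the 1st Wednesday of its month.
July 2000 — 1st Wednesday is July 5, 2000.
August 2000 — 1st Wednesday is August 2, 2000.
September 2000 — 1st Wednesday is September 6, 2000.
October 2000 — 1st Wednesday is October 4, 2000.
November 2000 — 1st Wednesday is November 1, 2000.
1st Wednesday of December 2000: December 6, 2000.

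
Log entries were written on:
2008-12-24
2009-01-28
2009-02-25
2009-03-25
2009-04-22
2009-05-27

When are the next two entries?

These are Wednesdays at 28- or 35-day spacing (35, 28, 28, 28, 35).
The pattern: 4th Wednesday of the month.
June 2009 — 4th Wednesday is 2009-06-24.
July 2009 — 4th Wednesday is 2009-07-22.

2009-06-24, 2009-07-22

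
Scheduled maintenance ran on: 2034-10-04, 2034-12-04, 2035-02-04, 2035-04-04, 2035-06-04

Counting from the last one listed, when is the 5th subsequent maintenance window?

2036-04-04

Gaps: 61, 62, 59, 61 days — not constant. Every event is on the 4th of the month.
Pattern: the 4th of every 2 months.
Next: August 2035 → 2035-08-04.
Next: October 2035 → 2035-10-04.
Next: December 2035 → 2035-12-04.
February 2036: 2036-02-04.
April 2036: 2036-04-04.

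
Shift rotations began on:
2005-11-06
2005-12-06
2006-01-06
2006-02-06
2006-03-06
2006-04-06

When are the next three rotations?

2006-05-06, 2006-06-06, 2006-07-06

The day-of-month is always 6 (30, 31, 31, 28, 31 days between events).
So this recurs on the 6th of each month.
Next: May 2006 → 2006-05-06.
Next: June 2006 → 2006-06-06.
Next: July 2006 → 2006-07-06.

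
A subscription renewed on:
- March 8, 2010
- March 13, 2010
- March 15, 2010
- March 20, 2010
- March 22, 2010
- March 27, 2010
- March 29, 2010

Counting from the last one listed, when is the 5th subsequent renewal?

April 17, 2010

The gap pattern 5, 2, 5, 2, 5, 2 repeats every 2 events.
These are the Mondays and Saturdays of each week.
The following Saturday is April 3, 2010.
The following Monday is April 5, 2010.
The following Saturday is April 10, 2010.
The following Monday is April 12, 2010.
Next Saturday: April 17, 2010.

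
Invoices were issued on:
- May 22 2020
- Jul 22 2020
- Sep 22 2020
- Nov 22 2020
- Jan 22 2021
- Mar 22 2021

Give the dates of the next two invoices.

Gaps: 61, 62, 61, 61, 59 days — not constant. Every event is on the 22nd of the month.
Pattern: the 22nd of every 2 months.
May 2021: May 22 2021.
July 2021: Jul 22 2021.

May 22 2021, Jul 22 2021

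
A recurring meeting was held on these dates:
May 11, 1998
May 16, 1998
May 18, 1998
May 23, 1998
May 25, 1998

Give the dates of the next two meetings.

May 30, 1998; June 1, 1998

Every event lands on a Monday or Saturday (gaps cycle 5, 2, 5, 2).
So the schedule is: every Monday and Saturday.
Next Saturday: May 30, 1998.
Next Monday: June 1, 1998.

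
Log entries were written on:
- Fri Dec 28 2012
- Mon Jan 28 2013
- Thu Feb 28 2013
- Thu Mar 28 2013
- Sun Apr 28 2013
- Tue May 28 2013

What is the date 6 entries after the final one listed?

Thu Nov 28 2013

The day-of-month is always 28 (31, 31, 28, 31, 30 days between events).
So this recurs on the 28th of each month.
Next: June 2013 → Fri Jun 28 2013.
Next: July 2013 → Sun Jul 28 2013.
Next: August 2013 → Wed Aug 28 2013.
Next: September 2013 → Sat Sep 28 2013.
Next: October 2013 → Mon Oct 28 2013.
Next: November 2013 → Thu Nov 28 2013.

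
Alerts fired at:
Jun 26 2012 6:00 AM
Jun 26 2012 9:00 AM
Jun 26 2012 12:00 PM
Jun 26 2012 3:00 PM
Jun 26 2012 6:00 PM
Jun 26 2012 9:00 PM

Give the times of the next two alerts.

Gaps: 3, 3, 3, 3, 3 hours — each event is 3 hours after the previous one.
Jun 26 2012 9:00 PM + 3 h = Jun 27 2012 12:00 AM.
Jun 27 2012 12:00 AM + 3 h = Jun 27 2012 3:00 AM.

Jun 27 2012 12:00 AM, Jun 27 2012 3:00 AM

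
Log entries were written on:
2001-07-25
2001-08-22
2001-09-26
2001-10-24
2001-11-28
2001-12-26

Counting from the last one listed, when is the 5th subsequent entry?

2002-05-22

Gaps: 28, 35, 28, 35, 28 days — a mix of 28 and 35. Every date is a Wednesday.
Each is the 4th Wednesday of its month.
4th Wednesday of January 2002: 2002-01-23.
February 2002 — 4th Wednesday is 2002-02-27.
4th Wednesday of March 2002: 2002-03-27.
4th Wednesday of April 2002: 2002-04-24.
4th Wednesday of May 2002: 2002-05-22.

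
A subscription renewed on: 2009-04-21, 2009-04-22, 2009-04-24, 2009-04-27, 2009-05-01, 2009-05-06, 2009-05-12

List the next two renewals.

2009-05-19, 2009-05-27

The spacing grows by 1 each time: 1, 2, 3, 4, 5, 6 days.
Next gap: 7 days. 2009-05-12 + 7 days = 2009-05-19.
Next gap: 8 days. 2009-05-19 + 8 days = 2009-05-27.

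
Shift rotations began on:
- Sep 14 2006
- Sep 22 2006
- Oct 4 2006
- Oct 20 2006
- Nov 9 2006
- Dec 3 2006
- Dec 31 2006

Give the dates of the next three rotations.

Feb 1 2007, Mar 9 2007, Apr 18 2007

Gaps: 8, 12, 16, 20, 24, 28 days — each gap is 4 larger than the previous one.
Next gap: 32 days. Dec 31 2006 + 32 days = Feb 1 2007.
Next gap: 36 days. Feb 1 2007 + 36 days = Mar 9 2007.
Next gap: 40 days. Mar 9 2007 + 40 days = Apr 18 2007.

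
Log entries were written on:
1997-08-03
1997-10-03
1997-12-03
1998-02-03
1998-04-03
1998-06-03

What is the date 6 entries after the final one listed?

1999-06-03

Gaps: 61, 61, 62, 59, 61 days — not constant. Every event is on the 3rd of the month.
Pattern: the 3rd of every 2 months.
Next: August 1998 → 1998-08-03.
Next: October 1998 → 1998-10-03.
December 1998: 1998-12-03.
Next: February 1999 → 1999-02-03.
April 1999: 1999-04-03.
June 1999: 1999-06-03.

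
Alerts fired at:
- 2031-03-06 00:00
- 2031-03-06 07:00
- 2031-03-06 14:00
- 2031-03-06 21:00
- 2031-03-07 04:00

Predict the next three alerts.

2031-03-07 11:00, 2031-03-07 18:00, 2031-03-08 01:00

Gaps: 7, 7, 7, 7 hours — each event is 7 hours after the previous one.
2031-03-07 04:00 + 7 h = 2031-03-07 11:00.
2031-03-07 11:00 + 7 h = 2031-03-07 18:00.
2031-03-07 18:00 + 7 h = 2031-03-08 01:00.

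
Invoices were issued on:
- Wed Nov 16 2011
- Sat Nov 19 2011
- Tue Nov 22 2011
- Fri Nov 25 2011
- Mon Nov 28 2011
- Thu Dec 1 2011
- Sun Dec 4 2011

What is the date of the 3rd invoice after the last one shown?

Tue Dec 13 2011

Every event comes 3 days after the last (3, 3, 3, 3, 3, 3).
Sun Dec 4 2011 + 3 days = Wed Dec 7 2011.
Wed Dec 7 2011 + 3 days = Sat Dec 10 2011.
Sat Dec 10 2011 + 3 days = Tue Dec 13 2011.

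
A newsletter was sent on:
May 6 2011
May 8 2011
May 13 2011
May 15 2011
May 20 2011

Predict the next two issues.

May 22 2011, May 27 2011

The gap pattern 2, 5, 2, 5 repeats every 2 events.
These are the Fridays and Sundays of each week.
Next Sunday: May 22 2011.
Next Friday: May 27 2011.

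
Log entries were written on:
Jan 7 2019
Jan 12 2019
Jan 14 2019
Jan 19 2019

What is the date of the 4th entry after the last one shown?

Every event lands on a Monday or Saturday (gaps cycle 5, 2, 5).
So the schedule is: every Monday and Saturday.
Next Monday: Jan 21 2019.
Next Saturday: Jan 26 2019.
The following Monday is Jan 28 2019.
Next Saturday: Feb 2 2019.

Feb 2 2019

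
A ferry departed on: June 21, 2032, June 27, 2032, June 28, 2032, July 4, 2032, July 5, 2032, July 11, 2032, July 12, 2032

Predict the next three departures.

July 18, 2032; July 19, 2032; July 25, 2032

Gaps: 6, 1, 6, 1, 6, 1 days — not constant, but cyclic with period 2.
The events fall on every Monday and Sunday.
The following Sunday is July 18, 2032.
The following Monday is July 19, 2032.
Next Sunday: July 25, 2032.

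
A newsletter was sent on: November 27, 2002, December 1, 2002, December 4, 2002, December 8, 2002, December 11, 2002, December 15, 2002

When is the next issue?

December 18, 2002

The gap pattern 4, 3, 4, 3, 4 repeats every 2 events.
These are the Wednesdays and Sundays of each week.
The following Wednesday is December 18, 2002.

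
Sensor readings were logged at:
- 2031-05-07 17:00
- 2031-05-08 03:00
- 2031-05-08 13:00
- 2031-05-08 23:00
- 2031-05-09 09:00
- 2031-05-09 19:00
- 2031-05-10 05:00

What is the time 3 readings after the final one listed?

2031-05-11 11:00

Spacing: 10, 10, 10, 10, 10, 10 h — constant 10 h.
2031-05-10 05:00 + 10 h = 2031-05-10 15:00.
2031-05-10 15:00 + 10 h = 2031-05-11 01:00.
2031-05-11 01:00 + 10 h = 2031-05-11 11:00.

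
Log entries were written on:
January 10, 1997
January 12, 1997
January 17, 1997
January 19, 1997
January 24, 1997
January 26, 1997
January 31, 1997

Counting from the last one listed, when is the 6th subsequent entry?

Gaps: 2, 5, 2, 5, 2, 5 days — not constant, but cyclic with period 2.
The events fall on every Friday and Sunday.
Next Sunday: February 2, 1997.
Next Friday: February 7, 1997.
The following Sunday is February 9, 1997.
Next Friday: February 14, 1997.
Next Sunday: February 16, 1997.
The following Friday is February 21, 1997.

February 21, 1997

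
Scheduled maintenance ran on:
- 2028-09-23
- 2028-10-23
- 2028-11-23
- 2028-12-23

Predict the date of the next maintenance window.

2029-01-23

Each date is the 23rd; the gaps (30, 31, 30) track the month lengths.
The rule is the 23rd of each month.
January 2029: 2029-01-23.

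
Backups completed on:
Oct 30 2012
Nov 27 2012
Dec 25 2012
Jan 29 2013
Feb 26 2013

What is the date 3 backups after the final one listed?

These are Tuesdays with 28, 28, 35, 28-day gaps.
Each is the final Tuesday of its month — Oct 30 2012 is past the 28th, so '4th Tuesday' doesn't fit.
Last Tuesday of March 2013: Mar 26 2013.
April 2013 ends with Tuesday Apr 30 2013.
Last Tuesday of May 2013: May 28 2013.

May 28 2013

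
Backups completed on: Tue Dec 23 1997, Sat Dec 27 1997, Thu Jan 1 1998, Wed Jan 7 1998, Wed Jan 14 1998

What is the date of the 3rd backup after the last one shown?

Tue Feb 10 1998

Intervals are 4, 5, 6, 7 days — an arithmetic progression with common difference 1.
Next gap: 8 days. Wed Jan 14 1998 + 8 days = Thu Jan 22 1998.
Next gap: 9 days. Thu Jan 22 1998 + 9 days = Sat Jan 31 1998.
Next gap: 10 days. Sat Jan 31 1998 + 10 days = Tue Feb 10 1998.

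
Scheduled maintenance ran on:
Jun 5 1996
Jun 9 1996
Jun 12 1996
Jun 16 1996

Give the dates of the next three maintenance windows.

Gaps: 4, 3, 4 days — not constant, but cyclic with period 2.
The events fall on every Wednesday and Sunday.
Next Wednesday: Jun 19 1996.
Next Sunday: Jun 23 1996.
Next Wednesday: Jun 26 1996.

Jun 19 1996, Jun 23 1996, Jun 26 1996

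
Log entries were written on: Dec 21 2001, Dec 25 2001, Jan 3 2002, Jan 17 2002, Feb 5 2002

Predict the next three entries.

Mar 1 2002, Mar 30 2002, May 3 2002

The spacing grows by 5 each time: 4, 9, 14, 19 days.
Next gap: 24 days. Feb 5 2002 + 24 days = Mar 1 2002.
Next gap: 29 days. Mar 1 2002 + 29 days = Mar 30 2002.
Next gap: 34 days. Mar 30 2002 + 34 days = May 3 2002.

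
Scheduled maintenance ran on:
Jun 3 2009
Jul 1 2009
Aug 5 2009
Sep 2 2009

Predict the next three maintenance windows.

Gaps: 28, 35, 28 days — a mix of 28 and 35. Every date is a Wednesday.
Each is the 1st Wednesday of its month.
October 2009 — 1st Wednesday is Oct 7 2009.
November 2009 — 1st Wednesday is Nov 4 2009.
December 2009 — 1st Wednesday is Dec 2 2009.

Oct 7 2009, Nov 4 2009, Dec 2 2009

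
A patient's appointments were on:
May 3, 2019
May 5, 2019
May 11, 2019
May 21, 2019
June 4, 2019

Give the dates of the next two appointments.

The spacing grows by 4 each time: 2, 6, 10, 14 days.
Next gap: 18 days. June 4, 2019 + 18 days = June 22, 2019.
Next gap: 22 days. June 22, 2019 + 22 days = July 14, 2019.

June 22, 2019; July 14, 2019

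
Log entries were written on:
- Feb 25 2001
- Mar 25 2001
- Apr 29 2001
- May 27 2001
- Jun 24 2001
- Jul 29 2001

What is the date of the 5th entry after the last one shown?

All Sundays; the gaps (28, 35, 28, 28, 35) vary with month length.
This is the last Sunday of each month.
August 2001 ends with Sunday Aug 26 2001.
September 2001 ends with Sunday Sep 30 2001.
October 2001 ends with Sunday Oct 28 2001.
November 2001 ends with Sunday Nov 25 2001.
Last Sunday of December 2001: Dec 30 2001.

Dec 30 2001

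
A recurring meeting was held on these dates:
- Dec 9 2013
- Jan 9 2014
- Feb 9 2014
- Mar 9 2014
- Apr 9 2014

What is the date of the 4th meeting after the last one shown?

Aug 9 2014

Gaps: 31, 31, 28, 31 days — not constant. Every event is on the 9th of the month.
Pattern: the 9th of each month.
May 2014: May 9 2014.
June 2014: Jun 9 2014.
Next: July 2014 → Jul 9 2014.
Next: August 2014 → Aug 9 2014.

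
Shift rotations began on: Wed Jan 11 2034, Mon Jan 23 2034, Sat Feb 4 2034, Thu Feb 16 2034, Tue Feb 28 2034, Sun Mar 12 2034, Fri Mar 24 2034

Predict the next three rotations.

Gaps between consecutive events: 12, 12, 12, 12, 12, 12 days — a constant 12-day interval.
Fri Mar 24 2034 + 12 days = Wed Apr 5 2034.
Wed Apr 5 2034 + 12 days = Mon Apr 17 2034.
Mon Apr 17 2034 + 12 days = Sat Apr 29 2034.

Wed Apr 5 2034, Mon Apr 17 2034, Sat Apr 29 2034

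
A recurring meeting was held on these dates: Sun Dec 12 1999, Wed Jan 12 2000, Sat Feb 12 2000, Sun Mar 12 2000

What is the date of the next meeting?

The day-of-month is always 12 (31, 31, 29 days between events).
So this recurs on the 12th of each month.
April 2000: Wed Apr 12 2000.

Wed Apr 12 2000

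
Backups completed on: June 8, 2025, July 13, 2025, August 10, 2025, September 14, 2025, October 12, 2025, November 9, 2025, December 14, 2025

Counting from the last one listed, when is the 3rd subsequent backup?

These are Sundays at 28- or 35-day spacing (35, 28, 35, 28, 28, 35).
The pattern: 2nd Sunday of the month.
January 2026 — 2nd Sunday is January 11, 2026.
2nd Sunday of February 2026: February 8, 2026.
March 2026 — 2nd Sunday is March 8, 2026.

March 8, 2026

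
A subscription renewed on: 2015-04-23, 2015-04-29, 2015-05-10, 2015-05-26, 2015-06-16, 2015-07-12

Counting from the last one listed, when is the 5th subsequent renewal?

2016-02-02

Intervals are 6, 11, 16, 21, 26 days — an arithmetic progression with common difference 5.
Next gap: 31 days. 2015-07-12 + 31 days = 2015-08-12.
Next gap: 36 days. 2015-08-12 + 36 days = 2015-09-17.
Next gap: 41 days. 2015-09-17 + 41 days = 2015-10-28.
Next gap: 46 days. 2015-10-28 + 46 days = 2015-12-13.
Next gap: 51 days. 2015-12-13 + 51 days = 2016-02-02.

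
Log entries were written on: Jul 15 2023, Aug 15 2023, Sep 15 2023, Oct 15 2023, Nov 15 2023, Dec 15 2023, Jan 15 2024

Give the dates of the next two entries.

Feb 15 2024, Mar 15 2024

The day-of-month is always 15 (31, 31, 30, 31, 30, 31 days between events).
So this recurs on the 15th of each month.
Next: February 2024 → Feb 15 2024.
Next: March 2024 → Mar 15 2024.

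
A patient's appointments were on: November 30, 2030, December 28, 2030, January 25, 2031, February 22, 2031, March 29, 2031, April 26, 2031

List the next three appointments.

May 31, 2031; June 28, 2031; July 26, 2031

These are Saturdays with 28, 28, 28, 35, 28-day gaps.
Each is the final Saturday of its month — November 30, 2030 is past the 28th, so '4th Saturday' doesn't fit.
May 2031 ends with Saturday May 31, 2031.
June 2031 ends with Saturday June 28, 2031.
Last Saturday of July 2031: July 26, 2031.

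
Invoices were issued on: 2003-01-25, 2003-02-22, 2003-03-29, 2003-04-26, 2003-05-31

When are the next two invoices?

Every date is a Saturday; gaps 28, 35, 28, 35 days.
Each is the last Saturday of its month (at least one falls on the 29th or later, ruling out '4th Saturday').
Last Saturday of June 2003: 2003-06-28.
July 2003 ends with Saturday 2003-07-26.

2003-06-28, 2003-07-26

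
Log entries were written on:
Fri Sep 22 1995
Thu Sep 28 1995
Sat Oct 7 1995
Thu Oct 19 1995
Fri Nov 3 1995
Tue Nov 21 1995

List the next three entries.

Tue Dec 12 1995, Fri Jan 5 1996, Thu Feb 1 1996

Gaps: 6, 9, 12, 15, 18 days — each gap is 3 larger than the previous one.
Next gap: 21 days. Tue Nov 21 1995 + 21 days = Tue Dec 12 1995.
Next gap: 24 days. Tue Dec 12 1995 + 24 days = Fri Jan 5 1996.
Next gap: 27 days. Fri Jan 5 1996 + 27 days = Thu Feb 1 1996.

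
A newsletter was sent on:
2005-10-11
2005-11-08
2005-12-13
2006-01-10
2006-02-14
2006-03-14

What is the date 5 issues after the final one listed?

These are Tuesdays at 28- or 35-day spacing (28, 35, 28, 35, 28).
The pattern: 2nd Tuesday of the month.
April 2006 — 2nd Tuesday is 2006-04-11.
2nd Tuesday of May 2006: 2006-05-09.
2nd Tuesday of June 2006: 2006-06-13.
2nd Tuesday of July 2006: 2006-07-11.
August 2006 — 2nd Tuesday is 2006-08-08.

2006-08-08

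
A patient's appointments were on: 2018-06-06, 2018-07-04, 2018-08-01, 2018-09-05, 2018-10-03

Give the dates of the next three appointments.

All dates are Wednesdays, 28, 28, 35, 28 days apart.
Specifically, the 1st Wednesday of each month.
1st Wednesday of November 2018: 2018-11-07.
December 2018 — 1st Wednesday is 2018-12-05.
January 2019 — 1st Wednesday is 2019-01-02.

2018-11-07, 2018-12-05, 2019-01-02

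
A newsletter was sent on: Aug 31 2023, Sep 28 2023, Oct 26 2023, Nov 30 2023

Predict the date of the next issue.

Dec 28 2023

All Thursdays; the gaps (28, 28, 35) vary with month length.
This is the last Thursday of each month.
Last Thursday of December 2023: Dec 28 2023.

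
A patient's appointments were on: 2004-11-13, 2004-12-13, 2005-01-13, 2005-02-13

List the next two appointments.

2005-03-13, 2005-04-13

Each date is the 13th; the gaps (30, 31, 31) track the month lengths.
The rule is the 13th of each month.
March 2005: 2005-03-13.
Next: April 2005 → 2005-04-13.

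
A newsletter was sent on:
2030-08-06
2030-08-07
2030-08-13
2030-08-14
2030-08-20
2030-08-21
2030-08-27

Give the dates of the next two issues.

2030-08-28, 2030-09-03

Gaps: 1, 6, 1, 6, 1, 6 days — not constant, but cyclic with period 2.
The events fall on every Tuesday and Wednesday.
Next Wednesday: 2030-08-28.
The following Tuesday is 2030-09-03.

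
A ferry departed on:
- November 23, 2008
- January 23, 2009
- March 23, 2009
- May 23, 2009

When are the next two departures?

July 23, 2009; September 23, 2009

Each date is the 23rd; the gaps (61, 59, 61) track the month lengths.
The rule is the 23rd of every 2 months.
Next: July 2009 → July 23, 2009.
Next: September 2009 → September 23, 2009.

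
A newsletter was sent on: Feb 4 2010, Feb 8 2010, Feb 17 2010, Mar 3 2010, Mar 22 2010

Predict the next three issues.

Apr 15 2010, May 14 2010, Jun 17 2010

Intervals are 4, 9, 14, 19 days — an arithmetic progression with common difference 5.
Next gap: 24 days. Mar 22 2010 + 24 days = Apr 15 2010.
Next gap: 29 days. Apr 15 2010 + 29 days = May 14 2010.
Next gap: 34 days. May 14 2010 + 34 days = Jun 17 2010.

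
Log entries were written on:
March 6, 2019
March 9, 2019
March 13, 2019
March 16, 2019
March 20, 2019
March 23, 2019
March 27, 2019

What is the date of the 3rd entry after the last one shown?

April 6, 2019

Every event lands on a Wednesday or Saturday (gaps cycle 3, 4, 3, 4, 3, 4).
So the schedule is: every Wednesday and Saturday.
The following Saturday is March 30, 2019.
Next Wednesday: April 3, 2019.
The following Saturday is April 6, 2019.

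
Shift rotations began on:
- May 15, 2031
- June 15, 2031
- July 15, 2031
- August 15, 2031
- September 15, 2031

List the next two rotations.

October 15, 2031; November 15, 2031

The day-of-month is always 15 (31, 30, 31, 31 days between events).
So this recurs on the 15th of each month.
October 2031: October 15, 2031.
Next: November 2031 → November 15, 2031.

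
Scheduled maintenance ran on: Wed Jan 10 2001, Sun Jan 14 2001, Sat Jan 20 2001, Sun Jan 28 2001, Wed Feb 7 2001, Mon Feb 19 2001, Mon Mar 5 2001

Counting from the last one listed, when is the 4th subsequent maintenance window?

Sun May 20 2001

Gaps: 4, 6, 8, 10, 12, 14 days — each gap is 2 larger than the previous one.
Next gap: 16 days. Mon Mar 5 2001 + 16 days = Wed Mar 21 2001.
Next gap: 18 days. Wed Mar 21 2001 + 18 days = Sun Apr 8 2001.
Next gap: 20 days. Sun Apr 8 2001 + 20 days = Sat Apr 28 2001.
Next gap: 22 days. Sat Apr 28 2001 + 22 days = Sun May 20 2001.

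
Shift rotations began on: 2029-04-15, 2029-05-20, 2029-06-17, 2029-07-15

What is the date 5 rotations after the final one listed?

2029-12-16

These are Sundays at 28- or 35-day spacing (35, 28, 28).
The pattern: 3rd Sunday of the month.
3rd Sunday of August 2029: 2029-08-19.
3rd Sunday of September 2029: 2029-09-16.
October 2029 — 3rd Sunday is 2029-10-21.
3rd Sunday of November 2029: 2029-11-18.
3rd Sunday of December 2029: 2029-12-16.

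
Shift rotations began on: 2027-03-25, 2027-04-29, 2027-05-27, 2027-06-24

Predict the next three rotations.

These are Thursdays with 35, 28, 28-day gaps.
Each is the final Thursday of its month — 2027-04-29 is past the 28th, so '4th Thursday' doesn't fit.
Last Thursday of July 2027: 2027-07-29.
August 2027 ends with Thursday 2027-08-26.
September 2027 ends with Thursday 2027-09-30.

2027-07-29, 2027-08-26, 2027-09-30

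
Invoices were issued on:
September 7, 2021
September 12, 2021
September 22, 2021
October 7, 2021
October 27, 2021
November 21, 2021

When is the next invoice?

Intervals are 5, 10, 15, 20, 25 days — an arithmetic progression with common difference 5.
Next gap: 30 days. November 21, 2021 + 30 days = December 21, 2021.

December 21, 2021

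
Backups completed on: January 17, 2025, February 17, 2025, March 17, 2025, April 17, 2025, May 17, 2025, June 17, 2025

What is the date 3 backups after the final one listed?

September 17, 2025

Each date is the 17th; the gaps (31, 28, 31, 30, 31) track the month lengths.
The rule is the 17th of each month.
Next: July 2025 → July 17, 2025.
August 2025: August 17, 2025.
Next: September 2025 → September 17, 2025.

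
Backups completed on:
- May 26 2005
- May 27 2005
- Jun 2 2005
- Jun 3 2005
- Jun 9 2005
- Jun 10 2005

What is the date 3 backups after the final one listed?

Jun 23 2005

The gap pattern 1, 6, 1, 6, 1 repeats every 2 events.
These are the Thursdays and Fridays of each week.
Next Thursday: Jun 16 2005.
Next Friday: Jun 17 2005.
The following Thursday is Jun 23 2005.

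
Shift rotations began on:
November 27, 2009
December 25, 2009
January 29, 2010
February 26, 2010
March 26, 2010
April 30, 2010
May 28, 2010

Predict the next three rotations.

June 25, 2010; July 30, 2010; August 27, 2010

All Fridays; the gaps (28, 35, 28, 28, 35, 28) vary with month length.
This is the last Friday of each month.
Last Friday of June 2010: June 25, 2010.
July 2010 ends with Friday July 30, 2010.
August 2010 ends with Friday August 27, 2010.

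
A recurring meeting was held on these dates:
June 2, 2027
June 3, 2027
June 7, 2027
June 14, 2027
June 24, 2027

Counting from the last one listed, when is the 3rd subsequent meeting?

August 11, 2027

Gaps: 1, 4, 7, 10 days — each gap is 3 larger than the previous one.
Next gap: 13 days. June 24, 2027 + 13 days = July 7, 2027.
Next gap: 16 days. July 7, 2027 + 16 days = July 23, 2027.
Next gap: 19 days. July 23, 2027 + 19 days = August 11, 2027.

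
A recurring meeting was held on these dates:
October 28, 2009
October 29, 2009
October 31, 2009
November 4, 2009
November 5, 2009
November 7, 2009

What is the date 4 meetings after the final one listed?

Gaps: 1, 2, 4, 1, 2 days — not constant, but cyclic with period 3.
The events fall on every Wednesday, Thursday and Saturday.
Next Wednesday: November 11, 2009.
Next Thursday: November 12, 2009.
Next Saturday: November 14, 2009.
The following Wednesday is November 18, 2009.

November 18, 2009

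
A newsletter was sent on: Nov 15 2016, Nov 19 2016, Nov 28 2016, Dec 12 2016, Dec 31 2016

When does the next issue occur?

Jan 24 2017

Intervals are 4, 9, 14, 19 days — an arithmetic progression with common difference 5.
Next gap: 24 days. Dec 31 2016 + 24 days = Jan 24 2017.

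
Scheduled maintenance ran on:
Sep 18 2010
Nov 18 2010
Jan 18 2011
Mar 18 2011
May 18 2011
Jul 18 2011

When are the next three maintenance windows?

The day-of-month is always 18 (61, 61, 59, 61, 61 days between events).
So this recurs on the 18th of every 2 months.
Next: September 2011 → Sep 18 2011.
Next: November 2011 → Nov 18 2011.
January 2012: Jan 18 2012.

Sep 18 2011, Nov 18 2011, Jan 18 2012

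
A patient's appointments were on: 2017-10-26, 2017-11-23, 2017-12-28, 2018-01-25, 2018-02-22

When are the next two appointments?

Gaps: 28, 35, 28, 28 days — a mix of 28 and 35. Every date is a Thursday.
Each is the 4th Thursday of its month.
March 2018 — 4th Thursday is 2018-03-22.
4th Thursday of April 2018: 2018-04-26.

2018-03-22, 2018-04-26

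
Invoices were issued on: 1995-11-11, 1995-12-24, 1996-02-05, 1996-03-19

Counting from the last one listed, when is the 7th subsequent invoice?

The spacing is 43, 43, 43 days — always 43 days.
1996-03-19 + 43 days = 1996-05-01.
1996-05-01 + 43 days = 1996-06-13.
1996-06-13 + 43 days = 1996-07-26.
1996-07-26 + 43 days = 1996-09-07.
1996-09-07 + 43 days = 1996-10-20.
1996-10-20 + 43 days = 1996-12-02.
1996-12-02 + 43 days = 1997-01-14.

1997-01-14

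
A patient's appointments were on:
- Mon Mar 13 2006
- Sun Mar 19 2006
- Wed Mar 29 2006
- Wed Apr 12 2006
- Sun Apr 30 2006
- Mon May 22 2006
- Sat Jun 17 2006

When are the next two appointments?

The spacing grows by 4 each time: 6, 10, 14, 18, 22, 26 days.
Next gap: 30 days. Sat Jun 17 2006 + 30 days = Mon Jul 17 2006.
Next gap: 34 days. Mon Jul 17 2006 + 34 days = Sun Aug 20 2006.

Mon Jul 17 2006, Sun Aug 20 2006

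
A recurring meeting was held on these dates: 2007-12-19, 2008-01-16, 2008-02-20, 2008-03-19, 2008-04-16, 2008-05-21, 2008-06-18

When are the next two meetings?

2008-07-16, 2008-08-20

All dates are Wednesdays, 28, 35, 28, 28, 35, 28 days apart.
Specifically, the 3rd Wednesday of each month.
July 2008 — 3rd Wednesday is 2008-07-16.
3rd Wednesday of August 2008: 2008-08-20.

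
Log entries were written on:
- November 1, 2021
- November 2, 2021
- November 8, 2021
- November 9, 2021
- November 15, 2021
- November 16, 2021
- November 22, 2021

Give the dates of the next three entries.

The gap pattern 1, 6, 1, 6, 1, 6 repeats every 2 events.
These are the Mondays and Tuesdays of each week.
The following Tuesday is November 23, 2021.
The following Monday is November 29, 2021.
The following Tuesday is November 30, 2021.

November 23, 2021; November 29, 2021; November 30, 2021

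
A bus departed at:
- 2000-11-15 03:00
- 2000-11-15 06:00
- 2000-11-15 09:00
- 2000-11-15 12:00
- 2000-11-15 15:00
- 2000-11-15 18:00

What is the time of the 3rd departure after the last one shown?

2000-11-16 03:00

The interval is a steady 3 hours (3, 3, 3, 3, 3).
2000-11-15 18:00 + 3 h = 2000-11-15 21:00.
2000-11-15 21:00 + 3 h = 2000-11-16 00:00.
2000-11-16 00:00 + 3 h = 2000-11-16 03:00.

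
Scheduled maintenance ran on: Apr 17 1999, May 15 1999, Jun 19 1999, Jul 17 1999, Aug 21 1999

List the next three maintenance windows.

Sep 18 1999, Oct 16 1999, Nov 20 1999

All dates are Saturdays, 28, 35, 28, 35 days apart.
Specifically, the 3rd Saturday of each month.
September 1999 — 3rd Saturday is Sep 18 1999.
3rd Saturday of October 1999: Oct 16 1999.
November 1999 — 3rd Saturday is Nov 20 1999.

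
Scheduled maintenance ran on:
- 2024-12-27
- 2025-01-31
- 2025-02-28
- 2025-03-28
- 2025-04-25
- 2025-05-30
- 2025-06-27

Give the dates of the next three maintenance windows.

2025-07-25, 2025-08-29, 2025-09-26

All Fridays; the gaps (35, 28, 28, 28, 35, 28) vary with month length.
This is the last Friday of each month.
July 2025 ends with Friday 2025-07-25.
Last Friday of August 2025: 2025-08-29.
Last Friday of September 2025: 2025-09-26.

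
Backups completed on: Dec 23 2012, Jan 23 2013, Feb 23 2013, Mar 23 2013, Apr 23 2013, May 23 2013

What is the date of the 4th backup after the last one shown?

Each date is the 23rd; the gaps (31, 31, 28, 31, 30) track the month lengths.
The rule is the 23rd of each month.
Next: June 2013 → Jun 23 2013.
July 2013: Jul 23 2013.
August 2013: Aug 23 2013.
September 2013: Sep 23 2013.

Sep 23 2013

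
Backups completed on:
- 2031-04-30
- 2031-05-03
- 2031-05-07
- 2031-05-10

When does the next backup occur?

The gap pattern 3, 4, 3 repeats every 2 events.
These are the Wednesdays and Saturdays of each week.
The following Wednesday is 2031-05-14.

2031-05-14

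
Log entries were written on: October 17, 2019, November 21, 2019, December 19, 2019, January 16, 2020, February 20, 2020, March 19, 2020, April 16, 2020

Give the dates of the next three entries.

All dates are Thursdays, 35, 28, 28, 35, 28, 28 days apart.
Specifically, the 3rd Thursday of each month.
May 2020 — 3rd Thursday is May 21, 2020.
3rd Thursday of June 2020: June 18, 2020.
July 2020 — 3rd Thursday is July 16, 2020.

May 21, 2020; June 18, 2020; July 16, 2020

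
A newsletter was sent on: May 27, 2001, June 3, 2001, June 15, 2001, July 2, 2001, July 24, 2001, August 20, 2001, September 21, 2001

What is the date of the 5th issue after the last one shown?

Intervals are 7, 12, 17, 22, 27, 32 days — an arithmetic progression with common difference 5.
Next gap: 37 days. September 21, 2001 + 37 days = October 28, 2001.
Next gap: 42 days. October 28, 2001 + 42 days = December 9, 2001.
Next gap: 47 days. December 9, 2001 + 47 days = January 25, 2002.
Next gap: 52 days. January 25, 2002 + 52 days = March 18, 2002.
Next gap: 57 days. March 18, 2002 + 57 days = May 14, 2002.

May 14, 2002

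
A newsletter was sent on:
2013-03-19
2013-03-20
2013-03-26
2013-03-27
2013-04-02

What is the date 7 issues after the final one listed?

The gap pattern 1, 6, 1, 6 repeats every 2 events.
These are the Tuesdays and Wednesdays of each week.
Next Wednesday: 2013-04-03.
The following Tuesday is 2013-04-09.
The following Wednesday is 2013-04-10.
Next Tuesday: 2013-04-16.
The following Wednesday is 2013-04-17.
Next Tuesday: 2013-04-23.
Next Wednesday: 2013-04-24.

2013-04-24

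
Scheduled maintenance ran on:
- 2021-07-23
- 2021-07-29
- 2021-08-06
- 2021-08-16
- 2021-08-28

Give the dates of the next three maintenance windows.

Gaps: 6, 8, 10, 12 days — each gap is 2 larger than the previous one.
Next gap: 14 days. 2021-08-28 + 14 days = 2021-09-11.
Next gap: 16 days. 2021-09-11 + 16 days = 2021-09-27.
Next gap: 18 days. 2021-09-27 + 18 days = 2021-10-15.

2021-09-11, 2021-09-27, 2021-10-15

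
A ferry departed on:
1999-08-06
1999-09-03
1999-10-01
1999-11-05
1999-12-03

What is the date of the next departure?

2000-01-07

These are Fridays at 28- or 35-day spacing (28, 28, 35, 28).
The pattern: 1st Friday of the month.
January 2000 — 1st Friday is 2000-01-07.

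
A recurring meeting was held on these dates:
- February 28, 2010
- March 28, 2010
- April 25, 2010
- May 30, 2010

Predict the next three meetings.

Every date is a Sunday; gaps 28, 28, 35 days.
Each is the last Sunday of its month (at least one falls on the 29th or later, ruling out '4th Sunday').
Last Sunday of June 2010: June 27, 2010.
July 2010 ends with Sunday July 25, 2010.
Last Sunday of August 2010: August 29, 2010.

June 27, 2010; July 25, 2010; August 29, 2010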